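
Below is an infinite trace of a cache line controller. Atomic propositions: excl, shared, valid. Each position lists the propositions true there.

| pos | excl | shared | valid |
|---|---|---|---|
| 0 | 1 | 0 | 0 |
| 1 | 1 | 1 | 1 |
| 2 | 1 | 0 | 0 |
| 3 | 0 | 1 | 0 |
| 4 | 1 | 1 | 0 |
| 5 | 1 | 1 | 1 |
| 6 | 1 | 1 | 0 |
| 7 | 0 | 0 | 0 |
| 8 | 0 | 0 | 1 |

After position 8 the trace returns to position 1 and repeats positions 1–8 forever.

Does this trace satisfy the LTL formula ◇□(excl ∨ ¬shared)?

No

□(excl ∨ ¬shared) is false at every position 0..8, so it never becomes true and ◇□(excl ∨ ¬shared) fails.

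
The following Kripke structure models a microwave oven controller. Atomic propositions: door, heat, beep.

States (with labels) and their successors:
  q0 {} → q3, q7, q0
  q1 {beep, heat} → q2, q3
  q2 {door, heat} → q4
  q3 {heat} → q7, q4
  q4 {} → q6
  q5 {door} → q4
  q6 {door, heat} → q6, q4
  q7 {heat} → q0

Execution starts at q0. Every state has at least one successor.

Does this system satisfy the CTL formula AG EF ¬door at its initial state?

Yes

States satisfying EF ¬door: {q0, q1, q2, q3, q4, q5, q6, q7}.
States satisfying AG EF ¬door: {q0, q1, q2, q3, q4, q5, q6, q7}.
Every state reachable from q0 satisfies EF ¬door.
q0 ∈ Sat(AG EF ¬door).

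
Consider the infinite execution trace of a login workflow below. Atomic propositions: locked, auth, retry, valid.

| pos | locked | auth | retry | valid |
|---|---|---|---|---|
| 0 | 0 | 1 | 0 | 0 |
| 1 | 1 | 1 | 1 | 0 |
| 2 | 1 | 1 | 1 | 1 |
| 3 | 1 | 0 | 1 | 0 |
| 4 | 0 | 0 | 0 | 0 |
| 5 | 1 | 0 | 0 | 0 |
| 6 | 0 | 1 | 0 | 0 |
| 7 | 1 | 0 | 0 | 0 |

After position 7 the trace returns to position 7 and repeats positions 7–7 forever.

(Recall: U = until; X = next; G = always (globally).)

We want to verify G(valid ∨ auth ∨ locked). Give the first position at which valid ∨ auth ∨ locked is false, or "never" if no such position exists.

4

Check valid ∨ auth ∨ locked at each position in order: 0 ✓, 1 ✓, 2 ✓, 3 ✓.
At position 4 the labels are {}, so valid ∨ auth ∨ locked is false there. This is the first violation.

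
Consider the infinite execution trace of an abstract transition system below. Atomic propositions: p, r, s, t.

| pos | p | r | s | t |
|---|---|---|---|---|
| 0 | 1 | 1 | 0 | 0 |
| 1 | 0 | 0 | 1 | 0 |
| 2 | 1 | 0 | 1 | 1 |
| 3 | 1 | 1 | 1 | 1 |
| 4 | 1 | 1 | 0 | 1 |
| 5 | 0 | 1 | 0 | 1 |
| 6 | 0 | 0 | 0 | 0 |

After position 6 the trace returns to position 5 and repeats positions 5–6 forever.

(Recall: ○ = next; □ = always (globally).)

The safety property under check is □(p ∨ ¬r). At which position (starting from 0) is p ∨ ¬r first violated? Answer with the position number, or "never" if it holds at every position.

Check p ∨ ¬r at each position in order: 0 ✓, 1 ✓, 2 ✓, 3 ✓, 4 ✓.
At position 5 the labels are {r, t}, so p ∨ ¬r is false there. This is the first violation.

5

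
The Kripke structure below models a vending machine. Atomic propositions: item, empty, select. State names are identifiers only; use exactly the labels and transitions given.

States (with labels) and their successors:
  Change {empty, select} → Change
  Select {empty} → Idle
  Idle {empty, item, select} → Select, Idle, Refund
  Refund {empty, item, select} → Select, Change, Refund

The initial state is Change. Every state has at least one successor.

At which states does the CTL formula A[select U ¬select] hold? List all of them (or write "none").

States satisfying select: {Change, Idle, Refund}.
States satisfying ¬select: {Select}.
States satisfying A[select U ¬select]: {Select}.

{Select}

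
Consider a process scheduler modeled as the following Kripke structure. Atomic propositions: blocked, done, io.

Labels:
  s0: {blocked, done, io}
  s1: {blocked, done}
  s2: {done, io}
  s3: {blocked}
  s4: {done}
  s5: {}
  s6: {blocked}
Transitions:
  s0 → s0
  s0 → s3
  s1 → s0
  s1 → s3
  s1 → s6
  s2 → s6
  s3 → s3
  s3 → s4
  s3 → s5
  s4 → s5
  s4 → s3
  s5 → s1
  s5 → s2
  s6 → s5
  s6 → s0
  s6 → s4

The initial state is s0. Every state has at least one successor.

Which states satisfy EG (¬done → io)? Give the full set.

{s0, s1}

States satisfying ¬done → io: {s0, s1, s2, s4}.
States satisfying EG (¬done → io): {s0, s1}.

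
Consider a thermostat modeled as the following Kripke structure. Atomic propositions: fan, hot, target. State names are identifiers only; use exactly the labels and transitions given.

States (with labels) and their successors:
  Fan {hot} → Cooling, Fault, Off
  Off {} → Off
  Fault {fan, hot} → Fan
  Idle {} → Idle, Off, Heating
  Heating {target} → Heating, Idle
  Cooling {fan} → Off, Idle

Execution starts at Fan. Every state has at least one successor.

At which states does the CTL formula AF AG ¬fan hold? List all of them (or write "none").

States satisfying AG ¬fan: {Off, Idle, Heating}.
States satisfying AF AG ¬fan: {Off, Idle, Heating, Cooling}.

{Off, Idle, Heating, Cooling}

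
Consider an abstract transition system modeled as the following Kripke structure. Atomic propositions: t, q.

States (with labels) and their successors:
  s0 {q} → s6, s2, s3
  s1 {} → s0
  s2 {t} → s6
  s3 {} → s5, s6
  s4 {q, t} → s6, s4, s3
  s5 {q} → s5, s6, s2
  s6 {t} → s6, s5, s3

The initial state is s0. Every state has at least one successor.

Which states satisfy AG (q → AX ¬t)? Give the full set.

States satisfying q → AX ¬t: {s1, s2, s3, s6}.
States satisfying AG (q → AX ¬t): ∅.

none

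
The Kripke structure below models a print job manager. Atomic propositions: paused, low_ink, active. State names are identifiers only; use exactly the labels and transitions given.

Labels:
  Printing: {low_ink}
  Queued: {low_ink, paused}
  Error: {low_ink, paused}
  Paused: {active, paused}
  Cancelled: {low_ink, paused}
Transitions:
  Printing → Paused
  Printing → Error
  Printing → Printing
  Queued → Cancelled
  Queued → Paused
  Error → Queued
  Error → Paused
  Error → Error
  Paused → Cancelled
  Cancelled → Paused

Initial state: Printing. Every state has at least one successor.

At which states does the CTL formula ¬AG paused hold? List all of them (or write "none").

{Printing}

States satisfying paused: {Queued, Error, Paused, Cancelled}.
States satisfying AG paused: {Queued, Error, Paused, Cancelled}.
States satisfying ¬AG paused: {Printing}.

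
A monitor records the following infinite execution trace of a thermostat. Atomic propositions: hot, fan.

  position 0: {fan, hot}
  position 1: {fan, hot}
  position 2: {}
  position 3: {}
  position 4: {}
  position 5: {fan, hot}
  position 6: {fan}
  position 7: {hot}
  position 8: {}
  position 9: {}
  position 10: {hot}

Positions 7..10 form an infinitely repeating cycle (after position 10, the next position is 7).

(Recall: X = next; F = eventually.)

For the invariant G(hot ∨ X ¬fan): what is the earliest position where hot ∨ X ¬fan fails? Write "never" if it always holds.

Check hot ∨ X ¬fan at each position in order: 0 ✓, 1 ✓, 2 ✓, 3 ✓.
At position 4 the labels are {} and the next position 5 has {fan, hot}, so hot ∨ X ¬fan is false there. This is the first violation.

4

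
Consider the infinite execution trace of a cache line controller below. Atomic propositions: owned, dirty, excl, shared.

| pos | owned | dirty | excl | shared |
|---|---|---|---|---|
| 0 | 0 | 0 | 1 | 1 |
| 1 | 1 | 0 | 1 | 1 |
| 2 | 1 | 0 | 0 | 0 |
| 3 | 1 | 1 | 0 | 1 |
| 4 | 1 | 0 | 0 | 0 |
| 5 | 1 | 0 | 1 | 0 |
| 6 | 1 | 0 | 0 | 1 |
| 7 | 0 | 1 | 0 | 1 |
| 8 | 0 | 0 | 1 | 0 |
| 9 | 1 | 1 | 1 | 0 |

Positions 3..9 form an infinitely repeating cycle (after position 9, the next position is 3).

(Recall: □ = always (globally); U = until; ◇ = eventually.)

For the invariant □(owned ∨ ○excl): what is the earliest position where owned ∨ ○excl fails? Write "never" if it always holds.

never

owned ∨ ○excl holds at every position 0..9, and those are all the positions the trace ever visits, so the invariant □(owned ∨ ○excl) is never violated.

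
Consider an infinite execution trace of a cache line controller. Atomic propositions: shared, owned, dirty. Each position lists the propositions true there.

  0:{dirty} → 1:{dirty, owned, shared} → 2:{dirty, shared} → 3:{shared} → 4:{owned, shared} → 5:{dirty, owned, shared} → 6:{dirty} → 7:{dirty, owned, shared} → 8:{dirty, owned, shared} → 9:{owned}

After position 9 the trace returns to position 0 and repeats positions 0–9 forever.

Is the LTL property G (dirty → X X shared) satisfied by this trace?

dirty → X X shared must hold at every position from 0 onward. It fails at position 7, so G (dirty → X X shared) is false.
Positions where dirty holds: 0, 1, 2, 5, 6, 7, 8.
Check X X shared at each: 0→ok, 1→ok, 2→ok, 5→ok, 6→ok, 7→fails, 8→fails.

Violated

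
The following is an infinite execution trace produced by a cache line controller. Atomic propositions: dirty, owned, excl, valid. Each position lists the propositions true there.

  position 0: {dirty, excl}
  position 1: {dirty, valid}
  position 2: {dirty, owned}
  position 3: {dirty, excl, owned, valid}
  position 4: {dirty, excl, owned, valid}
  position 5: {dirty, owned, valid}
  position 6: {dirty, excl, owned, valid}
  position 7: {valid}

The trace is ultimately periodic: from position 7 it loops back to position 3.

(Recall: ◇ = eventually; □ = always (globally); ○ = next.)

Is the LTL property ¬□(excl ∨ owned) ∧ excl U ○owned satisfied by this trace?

Walking from position 0: ○owned first holds at position 1, and excl holds at every earlier position along the way, so excl U ○owned holds.
At position 0: ¬□(excl ∨ owned) is true; excl U ○owned is true; so ¬□(excl ∨ owned) ∧ excl U ○owned is true.

Satisfied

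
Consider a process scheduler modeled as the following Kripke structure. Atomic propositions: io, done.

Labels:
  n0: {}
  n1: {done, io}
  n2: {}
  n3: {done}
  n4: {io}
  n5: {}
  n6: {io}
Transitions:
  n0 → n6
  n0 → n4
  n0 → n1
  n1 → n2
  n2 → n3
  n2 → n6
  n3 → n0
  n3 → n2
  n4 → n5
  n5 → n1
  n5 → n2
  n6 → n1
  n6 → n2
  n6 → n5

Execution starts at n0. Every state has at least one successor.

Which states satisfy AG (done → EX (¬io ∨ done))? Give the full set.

{n0, n1, n2, n3, n4, n5, n6}

States satisfying done → EX (¬io ∨ done): {n0, n1, n2, n3, n4, n5, n6}.
States satisfying AG (done → EX (¬io ∨ done)): {n0, n1, n2, n3, n4, n5, n6}.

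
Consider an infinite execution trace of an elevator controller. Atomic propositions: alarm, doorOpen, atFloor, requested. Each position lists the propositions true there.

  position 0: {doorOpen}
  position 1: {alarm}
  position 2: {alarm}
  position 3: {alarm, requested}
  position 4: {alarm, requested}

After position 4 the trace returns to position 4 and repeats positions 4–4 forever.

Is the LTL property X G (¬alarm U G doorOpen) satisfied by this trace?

Violated

The position after 0 is 1; G (¬alarm U G doorOpen) is false there.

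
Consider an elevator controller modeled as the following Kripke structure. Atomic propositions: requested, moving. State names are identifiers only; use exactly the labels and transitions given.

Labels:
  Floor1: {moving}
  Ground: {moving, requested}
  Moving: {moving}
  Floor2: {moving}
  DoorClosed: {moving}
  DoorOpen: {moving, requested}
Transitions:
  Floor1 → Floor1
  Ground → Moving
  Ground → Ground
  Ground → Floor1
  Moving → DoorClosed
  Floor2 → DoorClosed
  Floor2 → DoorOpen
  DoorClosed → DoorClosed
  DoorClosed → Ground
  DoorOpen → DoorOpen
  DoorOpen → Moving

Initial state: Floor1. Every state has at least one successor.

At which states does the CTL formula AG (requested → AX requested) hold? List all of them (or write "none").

{Floor1}

States satisfying requested → AX requested: {Floor1, Moving, Floor2, DoorClosed}.
States satisfying AG (requested → AX requested): {Floor1}.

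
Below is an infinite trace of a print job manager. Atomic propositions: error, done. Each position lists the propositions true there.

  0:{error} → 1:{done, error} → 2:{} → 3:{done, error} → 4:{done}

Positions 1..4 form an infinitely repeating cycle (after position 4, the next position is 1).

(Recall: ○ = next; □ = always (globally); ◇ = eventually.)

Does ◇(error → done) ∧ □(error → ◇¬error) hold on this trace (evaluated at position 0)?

Holds

error → done holds at position 1, which is reachable from 0, so ◇(error → done) holds.
error → ◇¬error holds at every position 0..4, and those are all positions ever visited, so □(error → ◇¬error) holds.
Positions where error holds: 0, 1, 3.
Check ◇¬error at each: 0→ok, 1→ok, 3→ok.
At position 0: ◇(error → done) is true; □(error → ◇¬error) is true; so ◇(error → done) ∧ □(error → ◇¬error) is true.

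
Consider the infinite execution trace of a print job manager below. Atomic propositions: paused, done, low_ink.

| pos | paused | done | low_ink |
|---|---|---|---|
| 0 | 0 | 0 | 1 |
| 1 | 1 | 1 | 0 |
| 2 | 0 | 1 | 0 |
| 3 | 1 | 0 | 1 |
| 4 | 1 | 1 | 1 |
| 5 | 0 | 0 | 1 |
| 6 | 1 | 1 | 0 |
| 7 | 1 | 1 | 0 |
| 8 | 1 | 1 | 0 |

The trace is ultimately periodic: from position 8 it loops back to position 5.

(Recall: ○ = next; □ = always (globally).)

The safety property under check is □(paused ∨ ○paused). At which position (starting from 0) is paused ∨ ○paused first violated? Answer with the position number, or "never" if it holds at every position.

never

paused ∨ ○paused holds at every position 0..8, and those are all the positions the trace ever visits, so the invariant □(paused ∨ ○paused) is never violated.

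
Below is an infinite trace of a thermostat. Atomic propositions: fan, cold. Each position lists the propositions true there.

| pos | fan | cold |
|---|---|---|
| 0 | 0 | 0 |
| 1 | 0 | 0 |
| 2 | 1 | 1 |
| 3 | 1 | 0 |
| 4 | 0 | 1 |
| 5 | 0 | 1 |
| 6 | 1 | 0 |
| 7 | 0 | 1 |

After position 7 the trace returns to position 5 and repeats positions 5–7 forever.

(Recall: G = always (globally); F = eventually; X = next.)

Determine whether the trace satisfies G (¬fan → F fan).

¬fan → F fan holds at every position 0..7, and those are all positions ever visited, so G (¬fan → F fan) holds.
Positions where ¬fan holds: 0, 1, 4, 5, 7.
Check F fan at each: 0→ok, 1→ok, 4→ok, 5→ok, 7→ok.

Holds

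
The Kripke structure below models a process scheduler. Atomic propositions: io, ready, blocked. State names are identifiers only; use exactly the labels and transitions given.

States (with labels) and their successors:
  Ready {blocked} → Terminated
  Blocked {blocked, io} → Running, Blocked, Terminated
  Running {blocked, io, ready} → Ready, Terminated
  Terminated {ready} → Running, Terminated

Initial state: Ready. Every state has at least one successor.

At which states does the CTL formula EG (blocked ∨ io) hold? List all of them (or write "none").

{Blocked}

States satisfying blocked ∨ io: {Ready, Blocked, Running}.
States satisfying EG (blocked ∨ io): {Blocked}.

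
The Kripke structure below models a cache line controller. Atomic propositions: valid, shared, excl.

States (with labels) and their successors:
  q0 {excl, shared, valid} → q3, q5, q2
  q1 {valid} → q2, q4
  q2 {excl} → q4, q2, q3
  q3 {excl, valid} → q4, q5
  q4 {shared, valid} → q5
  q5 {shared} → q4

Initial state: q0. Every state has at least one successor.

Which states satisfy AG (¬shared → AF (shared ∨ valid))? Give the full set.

States satisfying ¬shared → AF (shared ∨ valid): {q0, q1, q3, q4, q5}.
States satisfying AG (¬shared → AF (shared ∨ valid)): {q3, q4, q5}.

{q3, q4, q5}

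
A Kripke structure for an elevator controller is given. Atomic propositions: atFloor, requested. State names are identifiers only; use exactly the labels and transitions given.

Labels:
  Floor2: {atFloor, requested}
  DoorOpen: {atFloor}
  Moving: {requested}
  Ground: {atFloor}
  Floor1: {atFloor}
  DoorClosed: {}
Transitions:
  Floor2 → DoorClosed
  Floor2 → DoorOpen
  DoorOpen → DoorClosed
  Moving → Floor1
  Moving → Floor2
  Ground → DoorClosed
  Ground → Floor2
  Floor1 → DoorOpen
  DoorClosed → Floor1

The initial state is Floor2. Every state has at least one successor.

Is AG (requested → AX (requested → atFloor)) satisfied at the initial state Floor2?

States satisfying requested → AX (requested → atFloor): {Floor2, DoorOpen, Moving, Ground, Floor1, DoorClosed}.
States satisfying AG (requested → AX (requested → atFloor)): {Floor2, DoorOpen, Moving, Ground, Floor1, DoorClosed}.
Every state reachable from Floor2 satisfies requested → AX (requested → atFloor).
Floor2 ∈ Sat(AG (requested → AX (requested → atFloor))).

Holds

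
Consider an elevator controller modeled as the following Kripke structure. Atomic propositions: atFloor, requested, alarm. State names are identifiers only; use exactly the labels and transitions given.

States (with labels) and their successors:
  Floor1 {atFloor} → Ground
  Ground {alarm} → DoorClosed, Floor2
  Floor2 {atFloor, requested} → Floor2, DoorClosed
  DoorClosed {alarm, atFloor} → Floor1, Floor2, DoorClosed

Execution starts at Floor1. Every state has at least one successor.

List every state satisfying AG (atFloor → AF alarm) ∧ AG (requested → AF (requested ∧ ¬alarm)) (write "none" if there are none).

States satisfying atFloor → AF alarm: {Floor1, Ground, DoorClosed}.
States satisfying AG (atFloor → AF alarm): ∅.
States satisfying requested → AF (requested ∧ ¬alarm): {Floor1, Ground, Floor2, DoorClosed}.
States satisfying AG (requested → AF (requested ∧ ¬alarm)): {Floor1, Ground, Floor2, DoorClosed}.
States satisfying AG (atFloor → AF alarm) ∧ AG (requested → AF (requested ∧ ¬alarm)): ∅.

none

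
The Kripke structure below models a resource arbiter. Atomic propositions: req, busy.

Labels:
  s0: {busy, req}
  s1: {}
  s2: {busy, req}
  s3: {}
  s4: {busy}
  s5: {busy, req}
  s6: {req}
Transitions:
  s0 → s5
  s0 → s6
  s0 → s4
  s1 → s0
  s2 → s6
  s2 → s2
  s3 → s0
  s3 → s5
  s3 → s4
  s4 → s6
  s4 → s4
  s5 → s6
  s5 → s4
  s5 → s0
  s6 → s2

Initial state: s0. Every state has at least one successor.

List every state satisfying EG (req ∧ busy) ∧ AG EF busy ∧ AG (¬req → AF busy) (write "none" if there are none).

States satisfying req ∧ busy: {s0, s2, s5}.
States satisfying EG (req ∧ busy): {s0, s2, s5}.
States satisfying EF busy: {s0, s1, s2, s3, s4, s5, s6}.
States satisfying AG EF busy: {s0, s1, s2, s3, s4, s5, s6}.
States satisfying EG (req ∧ busy) ∧ AG EF busy: {s0, s2, s5}.
States satisfying ¬req → AF busy: {s0, s1, s2, s3, s4, s5, s6}.
States satisfying AG (¬req → AF busy): {s0, s1, s2, s3, s4, s5, s6}.
States satisfying EG (req ∧ busy) ∧ AG EF busy ∧ AG (¬req → AF busy): {s0, s2, s5}.

{s0, s2, s5}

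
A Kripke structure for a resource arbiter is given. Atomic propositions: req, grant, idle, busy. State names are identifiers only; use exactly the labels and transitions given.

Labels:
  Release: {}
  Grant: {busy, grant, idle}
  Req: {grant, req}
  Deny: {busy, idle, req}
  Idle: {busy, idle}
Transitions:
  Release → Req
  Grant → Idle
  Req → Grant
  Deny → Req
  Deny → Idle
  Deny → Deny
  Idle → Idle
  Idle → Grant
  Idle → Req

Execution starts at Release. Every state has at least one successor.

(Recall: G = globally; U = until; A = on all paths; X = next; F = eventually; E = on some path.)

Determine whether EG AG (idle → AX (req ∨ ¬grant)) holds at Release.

States satisfying AG (idle → AX (req ∨ ¬grant)): ∅.
States satisfying EG AG (idle → AX (req ∨ ¬grant)): ∅.
No suitable path/successor from Release witnesses the formula.
Release ∉ Sat(EG AG (idle → AX (req ∨ ¬grant))).

No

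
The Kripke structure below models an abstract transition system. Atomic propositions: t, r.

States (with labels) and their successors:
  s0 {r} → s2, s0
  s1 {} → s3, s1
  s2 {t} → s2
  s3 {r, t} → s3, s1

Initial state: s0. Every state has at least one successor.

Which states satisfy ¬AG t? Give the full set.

States satisfying t: {s2, s3}.
States satisfying AG t: {s2}.
States satisfying ¬AG t: {s0, s1, s3}.

{s0, s1, s3}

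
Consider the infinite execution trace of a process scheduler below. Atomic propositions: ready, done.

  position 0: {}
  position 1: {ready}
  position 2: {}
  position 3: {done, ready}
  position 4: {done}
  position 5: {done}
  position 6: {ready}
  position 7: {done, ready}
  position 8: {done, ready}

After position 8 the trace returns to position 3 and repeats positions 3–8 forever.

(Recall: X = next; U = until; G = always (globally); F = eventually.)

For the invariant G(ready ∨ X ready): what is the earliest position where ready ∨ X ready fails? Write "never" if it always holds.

Check ready ∨ X ready at each position in order: 0 ✓, 1 ✓, 2 ✓, 3 ✓.
At position 4 the labels are {done} and the next position 5 has {done}, so ready ∨ X ready is false there. This is the first violation.

4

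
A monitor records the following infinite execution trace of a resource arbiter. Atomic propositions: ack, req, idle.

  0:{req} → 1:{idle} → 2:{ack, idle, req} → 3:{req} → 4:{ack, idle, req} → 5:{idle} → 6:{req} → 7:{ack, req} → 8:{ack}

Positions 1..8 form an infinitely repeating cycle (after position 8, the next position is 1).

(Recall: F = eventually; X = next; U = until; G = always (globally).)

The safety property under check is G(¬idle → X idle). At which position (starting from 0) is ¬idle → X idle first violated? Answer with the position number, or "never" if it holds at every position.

Check ¬idle → X idle at each position in order: 0 ✓, 1 ✓, 2 ✓, 3 ✓, 4 ✓, 5 ✓.
At position 6 the labels are {req} and the next position 7 has {ack, req}, so ¬idle → X idle is false there. This is the first violation.

6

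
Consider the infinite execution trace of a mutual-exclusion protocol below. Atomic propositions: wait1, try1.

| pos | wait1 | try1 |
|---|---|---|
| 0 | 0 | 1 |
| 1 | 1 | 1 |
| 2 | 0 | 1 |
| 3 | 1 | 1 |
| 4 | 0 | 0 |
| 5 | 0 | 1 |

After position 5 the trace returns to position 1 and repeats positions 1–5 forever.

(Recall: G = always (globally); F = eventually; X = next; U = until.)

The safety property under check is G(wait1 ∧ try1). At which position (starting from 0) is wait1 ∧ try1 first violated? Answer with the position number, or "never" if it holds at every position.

At position 0 the labels are {try1}, so wait1 ∧ try1 is false there. This is the first violation.

0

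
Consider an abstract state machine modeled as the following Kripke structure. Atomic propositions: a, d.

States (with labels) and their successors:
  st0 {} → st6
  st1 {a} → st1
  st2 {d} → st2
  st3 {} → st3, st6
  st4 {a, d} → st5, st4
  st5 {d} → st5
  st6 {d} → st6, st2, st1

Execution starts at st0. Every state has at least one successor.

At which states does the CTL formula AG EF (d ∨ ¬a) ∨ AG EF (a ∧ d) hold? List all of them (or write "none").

States satisfying EF (d ∨ ¬a): {st0, st2, st3, st4, st5, st6}.
States satisfying AG EF (d ∨ ¬a): {st2, st4, st5}.
States satisfying EF (a ∧ d): {st4}.
States satisfying AG EF (a ∧ d): ∅.
States satisfying AG EF (d ∨ ¬a) ∨ AG EF (a ∧ d): {st2, st4, st5}.

{st2, st4, st5}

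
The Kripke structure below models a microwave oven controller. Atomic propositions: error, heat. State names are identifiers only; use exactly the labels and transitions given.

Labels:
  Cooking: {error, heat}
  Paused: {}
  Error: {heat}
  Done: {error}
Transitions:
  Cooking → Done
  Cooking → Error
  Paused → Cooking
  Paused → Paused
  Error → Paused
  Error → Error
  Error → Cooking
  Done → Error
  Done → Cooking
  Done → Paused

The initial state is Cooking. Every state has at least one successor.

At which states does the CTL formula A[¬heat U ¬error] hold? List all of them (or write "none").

States satisfying ¬heat: {Paused, Done}.
States satisfying ¬error: {Paused, Error}.
States satisfying A[¬heat U ¬error]: {Paused, Error}.

{Paused, Error}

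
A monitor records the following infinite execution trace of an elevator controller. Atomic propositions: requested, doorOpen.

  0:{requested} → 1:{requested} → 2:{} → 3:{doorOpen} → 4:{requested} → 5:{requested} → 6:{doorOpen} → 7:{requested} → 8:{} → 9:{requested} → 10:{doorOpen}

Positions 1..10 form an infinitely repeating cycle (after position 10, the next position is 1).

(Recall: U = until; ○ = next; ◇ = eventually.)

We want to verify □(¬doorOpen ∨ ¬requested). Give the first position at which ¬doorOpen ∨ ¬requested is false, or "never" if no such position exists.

¬doorOpen ∨ ¬requested holds at every position 0..10, and those are all the positions the trace ever visits, so the invariant □(¬doorOpen ∨ ¬requested) is never violated.

never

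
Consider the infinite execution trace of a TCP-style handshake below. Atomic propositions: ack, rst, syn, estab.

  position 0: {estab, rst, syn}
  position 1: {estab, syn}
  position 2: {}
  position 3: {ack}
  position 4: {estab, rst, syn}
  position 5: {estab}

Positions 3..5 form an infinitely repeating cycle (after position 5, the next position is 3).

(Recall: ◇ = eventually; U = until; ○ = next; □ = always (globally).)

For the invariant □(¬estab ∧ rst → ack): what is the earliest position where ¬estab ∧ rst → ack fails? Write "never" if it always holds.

never

¬estab ∧ rst → ack holds at every position 0..5, and those are all the positions the trace ever visits, so the invariant □(¬estab ∧ rst → ack) is never violated.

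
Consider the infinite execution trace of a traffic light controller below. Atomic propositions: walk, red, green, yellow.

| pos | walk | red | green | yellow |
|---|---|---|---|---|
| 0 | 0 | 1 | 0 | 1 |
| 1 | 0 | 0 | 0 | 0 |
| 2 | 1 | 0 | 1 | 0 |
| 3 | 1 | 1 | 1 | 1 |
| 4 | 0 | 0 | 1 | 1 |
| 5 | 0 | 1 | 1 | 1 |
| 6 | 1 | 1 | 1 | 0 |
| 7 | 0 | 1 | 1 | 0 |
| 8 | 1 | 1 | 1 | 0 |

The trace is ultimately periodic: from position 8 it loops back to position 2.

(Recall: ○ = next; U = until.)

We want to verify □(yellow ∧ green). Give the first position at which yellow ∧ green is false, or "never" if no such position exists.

0

At position 0 the labels are {red, yellow}, so yellow ∧ green is false there. This is the first violation.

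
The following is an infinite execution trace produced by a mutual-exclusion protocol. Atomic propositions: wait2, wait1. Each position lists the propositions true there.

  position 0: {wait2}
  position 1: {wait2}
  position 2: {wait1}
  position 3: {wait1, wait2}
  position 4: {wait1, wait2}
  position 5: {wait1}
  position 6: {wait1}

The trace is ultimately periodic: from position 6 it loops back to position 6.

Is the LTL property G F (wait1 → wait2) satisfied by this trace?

F (wait1 → wait2) must hold at every position from 0 onward. It fails at position 5, so G F (wait1 → wait2) is false.

Does not hold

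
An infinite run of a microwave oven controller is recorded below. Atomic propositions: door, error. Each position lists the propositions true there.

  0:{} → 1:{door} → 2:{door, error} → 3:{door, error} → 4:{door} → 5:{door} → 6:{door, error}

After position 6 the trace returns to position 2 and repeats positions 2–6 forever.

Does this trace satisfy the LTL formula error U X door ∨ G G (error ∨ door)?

Holds

Walking from position 0: X door first holds at position 0, and error holds at every earlier position along the way, so error U X door holds.
G (error ∨ door) must hold at every position from 0 onward. It fails at position 0, so G G (error ∨ door) is false.
At position 0: error U X door is true; G G (error ∨ door) is false; so error U X door ∨ G G (error ∨ door) is true.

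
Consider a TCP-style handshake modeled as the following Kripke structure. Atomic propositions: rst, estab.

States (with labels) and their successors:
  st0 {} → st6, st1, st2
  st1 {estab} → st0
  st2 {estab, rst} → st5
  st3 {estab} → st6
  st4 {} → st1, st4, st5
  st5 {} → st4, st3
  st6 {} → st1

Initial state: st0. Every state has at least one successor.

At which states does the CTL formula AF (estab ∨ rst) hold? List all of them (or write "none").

States satisfying estab ∨ rst: {st1, st2, st3}.
States satisfying AF (estab ∨ rst): {st0, st1, st2, st3, st6}.

{st0, st1, st2, st3, st6}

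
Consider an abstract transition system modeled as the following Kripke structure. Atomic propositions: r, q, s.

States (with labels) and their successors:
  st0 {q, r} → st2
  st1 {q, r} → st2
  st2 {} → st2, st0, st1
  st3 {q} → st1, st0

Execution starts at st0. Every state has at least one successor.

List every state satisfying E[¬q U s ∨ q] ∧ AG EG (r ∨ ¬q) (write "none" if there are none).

States satisfying ¬q: {st2}.
States satisfying s ∨ q: {st0, st1, st3}.
States satisfying E[¬q U s ∨ q]: {st0, st1, st2, st3}.
States satisfying EG (r ∨ ¬q): {st0, st1, st2}.
States satisfying AG EG (r ∨ ¬q): {st0, st1, st2}.
States satisfying E[¬q U s ∨ q] ∧ AG EG (r ∨ ¬q): {st0, st1, st2}.

{st0, st1, st2}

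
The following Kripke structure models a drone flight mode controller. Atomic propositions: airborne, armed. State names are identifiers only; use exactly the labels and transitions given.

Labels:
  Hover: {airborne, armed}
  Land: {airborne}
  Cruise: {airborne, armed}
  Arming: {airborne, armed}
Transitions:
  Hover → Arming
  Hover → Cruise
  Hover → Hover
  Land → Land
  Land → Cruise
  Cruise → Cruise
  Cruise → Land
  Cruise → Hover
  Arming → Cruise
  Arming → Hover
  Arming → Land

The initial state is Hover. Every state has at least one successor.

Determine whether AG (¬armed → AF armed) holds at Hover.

States satisfying ¬armed → AF armed: {Hover, Cruise, Arming}.
States satisfying AG (¬armed → AF armed): ∅.
Land is reachable from Hover and violates ¬armed → AF armed, so AG fails at Hover.
Hover ∉ Sat(AG (¬armed → AF armed)).

No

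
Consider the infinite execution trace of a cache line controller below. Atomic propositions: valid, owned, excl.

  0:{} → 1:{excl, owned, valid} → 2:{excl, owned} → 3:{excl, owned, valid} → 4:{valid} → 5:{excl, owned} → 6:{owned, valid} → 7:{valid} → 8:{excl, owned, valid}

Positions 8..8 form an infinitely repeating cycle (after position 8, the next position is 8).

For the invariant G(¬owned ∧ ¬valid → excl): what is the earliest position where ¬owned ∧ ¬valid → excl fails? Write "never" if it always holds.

0

At position 0 the labels are {}, so ¬owned ∧ ¬valid → excl is false there. This is the first violation.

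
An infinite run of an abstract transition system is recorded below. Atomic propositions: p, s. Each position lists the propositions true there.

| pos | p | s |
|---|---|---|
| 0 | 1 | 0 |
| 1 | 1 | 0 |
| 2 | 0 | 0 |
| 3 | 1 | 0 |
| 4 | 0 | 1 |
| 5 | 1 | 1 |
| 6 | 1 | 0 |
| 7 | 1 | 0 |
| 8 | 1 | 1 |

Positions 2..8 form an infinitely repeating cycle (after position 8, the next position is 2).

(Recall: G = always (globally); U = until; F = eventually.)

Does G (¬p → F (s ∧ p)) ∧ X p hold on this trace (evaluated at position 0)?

¬p → F (s ∧ p) holds at every position 0..8, and those are all positions ever visited, so G (¬p → F (s ∧ p)) holds.
Positions where ¬p holds: 2, 4.
Check F (s ∧ p) at each: 2→ok, 4→ok.
The position after 0 is 1; p is true there.
At position 0: G (¬p → F (s ∧ p)) is true; X p is true; so G (¬p → F (s ∧ p)) ∧ X p is true.

Holds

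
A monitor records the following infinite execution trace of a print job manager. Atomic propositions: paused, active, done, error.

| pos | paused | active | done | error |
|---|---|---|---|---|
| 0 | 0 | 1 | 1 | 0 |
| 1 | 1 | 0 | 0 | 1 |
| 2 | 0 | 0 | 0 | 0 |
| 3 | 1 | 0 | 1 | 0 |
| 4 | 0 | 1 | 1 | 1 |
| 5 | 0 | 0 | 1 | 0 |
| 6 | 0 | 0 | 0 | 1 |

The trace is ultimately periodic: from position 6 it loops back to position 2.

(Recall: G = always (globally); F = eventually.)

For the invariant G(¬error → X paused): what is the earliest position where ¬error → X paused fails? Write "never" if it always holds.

Check ¬error → X paused at each position in order: 0 ✓, 1 ✓, 2 ✓.
At position 3 the labels are {done, paused} and the next position 4 has {active, done, error}, so ¬error → X paused is false there. This is the first violation.

3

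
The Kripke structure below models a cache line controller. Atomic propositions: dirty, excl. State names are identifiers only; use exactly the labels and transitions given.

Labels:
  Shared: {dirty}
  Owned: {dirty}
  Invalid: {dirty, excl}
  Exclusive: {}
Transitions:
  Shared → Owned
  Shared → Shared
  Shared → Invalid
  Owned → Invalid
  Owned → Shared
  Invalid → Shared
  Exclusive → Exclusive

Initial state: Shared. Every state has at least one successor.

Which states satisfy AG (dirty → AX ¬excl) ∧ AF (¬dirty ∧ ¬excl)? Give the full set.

{Exclusive}

States satisfying dirty → AX ¬excl: {Invalid, Exclusive}.
States satisfying AG (dirty → AX ¬excl): {Exclusive}.
States satisfying ¬dirty ∧ ¬excl: {Exclusive}.
States satisfying AF (¬dirty ∧ ¬excl): {Exclusive}.
States satisfying AG (dirty → AX ¬excl) ∧ AF (¬dirty ∧ ¬excl): {Exclusive}.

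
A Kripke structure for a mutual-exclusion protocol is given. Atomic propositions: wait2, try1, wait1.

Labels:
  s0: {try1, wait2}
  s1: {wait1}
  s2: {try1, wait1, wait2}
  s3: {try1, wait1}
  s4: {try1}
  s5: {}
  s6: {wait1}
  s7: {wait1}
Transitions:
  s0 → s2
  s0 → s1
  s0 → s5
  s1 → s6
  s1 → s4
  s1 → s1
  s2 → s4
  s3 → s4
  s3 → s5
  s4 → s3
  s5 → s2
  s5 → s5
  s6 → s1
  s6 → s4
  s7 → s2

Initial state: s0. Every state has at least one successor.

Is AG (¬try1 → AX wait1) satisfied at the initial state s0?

Does not hold

States satisfying ¬try1 → AX wait1: {s0, s2, s3, s4, s7}.
States satisfying AG (¬try1 → AX wait1): ∅.
s1 is reachable from s0 and violates ¬try1 → AX wait1, so AG fails at s0.
s0 ∉ Sat(AG (¬try1 → AX wait1)).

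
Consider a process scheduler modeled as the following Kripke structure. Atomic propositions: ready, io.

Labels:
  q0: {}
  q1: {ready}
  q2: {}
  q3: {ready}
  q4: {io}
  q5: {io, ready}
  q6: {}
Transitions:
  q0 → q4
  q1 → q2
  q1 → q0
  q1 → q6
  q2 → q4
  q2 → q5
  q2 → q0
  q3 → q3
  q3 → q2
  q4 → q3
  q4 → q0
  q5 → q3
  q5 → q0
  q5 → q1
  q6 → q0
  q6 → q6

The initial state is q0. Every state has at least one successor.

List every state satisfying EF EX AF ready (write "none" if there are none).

States satisfying EX AF ready: {q2, q3, q4, q5}.
States satisfying EF EX AF ready: {q0, q1, q2, q3, q4, q5, q6}.

{q0, q1, q2, q3, q4, q5, q6}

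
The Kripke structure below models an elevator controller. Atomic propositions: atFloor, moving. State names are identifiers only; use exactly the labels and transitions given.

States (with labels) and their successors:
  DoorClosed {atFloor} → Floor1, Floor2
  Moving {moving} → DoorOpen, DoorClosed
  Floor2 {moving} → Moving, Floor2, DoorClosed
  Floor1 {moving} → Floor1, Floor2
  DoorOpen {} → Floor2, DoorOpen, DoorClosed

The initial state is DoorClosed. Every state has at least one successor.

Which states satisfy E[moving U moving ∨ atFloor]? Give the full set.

{DoorClosed, Moving, Floor2, Floor1}

States satisfying moving: {Moving, Floor2, Floor1}.
States satisfying moving ∨ atFloor: {DoorClosed, Moving, Floor2, Floor1}.
States satisfying E[moving U moving ∨ atFloor]: {DoorClosed, Moving, Floor2, Floor1}.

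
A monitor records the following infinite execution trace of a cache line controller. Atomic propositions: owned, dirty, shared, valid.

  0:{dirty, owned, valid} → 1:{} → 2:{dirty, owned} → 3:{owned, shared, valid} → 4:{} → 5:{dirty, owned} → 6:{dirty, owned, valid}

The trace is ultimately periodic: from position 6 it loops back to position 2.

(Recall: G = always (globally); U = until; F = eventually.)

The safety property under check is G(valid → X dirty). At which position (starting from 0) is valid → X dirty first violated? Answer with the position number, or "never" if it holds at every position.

At position 0 the labels are {dirty, owned, valid} and the next position 1 has {}, so valid → X dirty is false there. This is the first violation.

0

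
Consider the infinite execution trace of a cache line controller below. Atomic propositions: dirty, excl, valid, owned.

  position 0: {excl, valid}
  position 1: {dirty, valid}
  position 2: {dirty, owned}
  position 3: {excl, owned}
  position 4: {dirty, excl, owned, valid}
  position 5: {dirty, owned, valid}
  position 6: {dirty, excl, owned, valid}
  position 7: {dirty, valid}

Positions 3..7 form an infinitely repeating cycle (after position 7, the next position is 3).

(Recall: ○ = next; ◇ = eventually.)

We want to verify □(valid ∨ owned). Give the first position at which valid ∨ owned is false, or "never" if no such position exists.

valid ∨ owned holds at every position 0..7, and those are all the positions the trace ever visits, so the invariant □(valid ∨ owned) is never violated.

never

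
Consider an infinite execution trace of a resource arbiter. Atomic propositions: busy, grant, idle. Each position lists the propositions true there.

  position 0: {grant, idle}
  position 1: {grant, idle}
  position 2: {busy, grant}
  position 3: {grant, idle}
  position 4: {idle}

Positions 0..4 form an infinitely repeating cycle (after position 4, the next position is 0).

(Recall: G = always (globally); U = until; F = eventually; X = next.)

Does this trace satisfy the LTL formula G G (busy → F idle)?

G (busy → F idle) holds at every position 0..4, and those are all positions ever visited, so G G (busy → F idle) holds.

Yes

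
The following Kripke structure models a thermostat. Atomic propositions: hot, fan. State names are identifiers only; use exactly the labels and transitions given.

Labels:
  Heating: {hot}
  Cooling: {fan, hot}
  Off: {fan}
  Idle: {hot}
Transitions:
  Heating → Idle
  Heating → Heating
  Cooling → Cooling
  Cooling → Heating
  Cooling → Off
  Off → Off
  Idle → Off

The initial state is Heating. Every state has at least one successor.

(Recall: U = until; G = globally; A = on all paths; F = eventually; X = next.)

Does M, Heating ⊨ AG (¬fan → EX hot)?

Violated

States satisfying ¬fan → EX hot: {Heating, Cooling, Off}.
States satisfying AG (¬fan → EX hot): {Off}.
Idle is reachable from Heating and violates ¬fan → EX hot, so AG fails at Heating.
Heating ∉ Sat(AG (¬fan → EX hot)).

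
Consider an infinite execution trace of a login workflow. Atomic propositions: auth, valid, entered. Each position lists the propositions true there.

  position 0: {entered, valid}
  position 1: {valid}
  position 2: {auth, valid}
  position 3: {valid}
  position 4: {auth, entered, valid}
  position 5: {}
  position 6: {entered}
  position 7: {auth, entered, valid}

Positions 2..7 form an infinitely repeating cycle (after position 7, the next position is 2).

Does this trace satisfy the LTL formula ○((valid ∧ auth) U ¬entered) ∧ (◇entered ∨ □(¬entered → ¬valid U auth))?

The position after 0 is 1; (valid ∧ auth) U ¬entered is true there.
At position 0: ○((valid ∧ auth) U ¬entered) is true; ◇entered ∨ □(¬entered → ¬valid U auth) is true; so ○((valid ∧ auth) U ¬entered) ∧ (◇entered ∨ □(¬entered → ¬valid U auth)) is true.

Satisfied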